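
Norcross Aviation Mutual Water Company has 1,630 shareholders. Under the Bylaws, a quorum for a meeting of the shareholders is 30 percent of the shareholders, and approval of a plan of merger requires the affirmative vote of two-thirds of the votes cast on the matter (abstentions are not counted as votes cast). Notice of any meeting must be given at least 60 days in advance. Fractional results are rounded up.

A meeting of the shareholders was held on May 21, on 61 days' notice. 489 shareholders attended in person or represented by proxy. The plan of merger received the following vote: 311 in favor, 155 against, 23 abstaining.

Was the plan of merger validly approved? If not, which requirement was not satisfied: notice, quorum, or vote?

Notice: 61 days given; 60 required. Satisfied.
Quorum: 30% of 1,630 = 489; 489 present. Satisfied.
Vote: requires two-thirds of the votes cast (489 − 23 abstaining = 466); 2/3 of 466 = 310.67, rounded up to 311, so 311 needed; 311 in favor. Satisfied.

Valid — all requirements satisfied.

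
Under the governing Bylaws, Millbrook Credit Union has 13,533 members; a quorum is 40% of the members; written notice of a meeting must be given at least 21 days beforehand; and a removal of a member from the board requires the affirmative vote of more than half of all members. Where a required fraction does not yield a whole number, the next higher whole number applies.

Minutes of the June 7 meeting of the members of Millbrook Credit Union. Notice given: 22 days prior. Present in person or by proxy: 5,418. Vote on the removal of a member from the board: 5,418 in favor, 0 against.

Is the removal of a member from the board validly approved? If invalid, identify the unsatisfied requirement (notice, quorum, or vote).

Notice: 22 days given; 21 required. Satisfied.
Quorum: 40% of 13,533 = 5,413.20, rounded up to 5,414; 5,418 present. Satisfied.
Vote: requires a majority of all members (13,533); a majority of 13533 is 6767, so 6,767 needed; 5,418 in favor. Not satisfied.

Invalid — vote requirement not satisfied.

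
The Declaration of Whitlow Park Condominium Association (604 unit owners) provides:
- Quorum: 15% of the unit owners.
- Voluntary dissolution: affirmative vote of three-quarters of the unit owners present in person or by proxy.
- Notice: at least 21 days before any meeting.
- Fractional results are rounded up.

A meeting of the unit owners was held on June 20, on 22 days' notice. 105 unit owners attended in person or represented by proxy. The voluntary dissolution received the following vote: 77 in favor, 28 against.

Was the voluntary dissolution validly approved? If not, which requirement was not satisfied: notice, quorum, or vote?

Notice: 22 days given; 21 required. Satisfied.
Quorum: 15% of 604 = 90.60, rounded up to 91; 105 present. Satisfied.
Vote: requires three-fourths of those present (105); 3/4 of 105 = 78.75, rounded up to 79, so 79 needed; 77 in favor. Not satisfied.

Invalid — vote requirement not satisfied.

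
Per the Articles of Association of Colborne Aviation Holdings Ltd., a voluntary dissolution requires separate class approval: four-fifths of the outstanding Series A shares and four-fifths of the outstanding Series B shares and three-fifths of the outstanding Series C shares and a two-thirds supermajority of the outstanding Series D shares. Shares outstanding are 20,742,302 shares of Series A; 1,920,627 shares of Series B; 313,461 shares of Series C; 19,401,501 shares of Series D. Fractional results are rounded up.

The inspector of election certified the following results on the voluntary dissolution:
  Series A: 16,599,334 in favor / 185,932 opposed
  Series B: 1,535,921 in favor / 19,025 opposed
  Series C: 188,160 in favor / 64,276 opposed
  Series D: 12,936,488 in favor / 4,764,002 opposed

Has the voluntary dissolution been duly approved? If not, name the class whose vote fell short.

Series A: 4/5 of 20742302 = 16593841.60, rounded up to 16593842; 16,593,842 required, 16,599,334 in favor — approved.
Series B: 4/5 of 1920627 = 1536501.60, rounded up to 1536502; 1,536,502 required, 1,535,921 in favor — not approved.
Series C: 3/5 of 313461 = 188076.60, rounded up to 188077; 188,077 required, 188,160 in favor — approved.
Series D: 2/3 of 19401501 = 12934334; 12,934,334 required, 12,936,488 in favor — approved.

Not approved — the Series B shares did not give the required vote.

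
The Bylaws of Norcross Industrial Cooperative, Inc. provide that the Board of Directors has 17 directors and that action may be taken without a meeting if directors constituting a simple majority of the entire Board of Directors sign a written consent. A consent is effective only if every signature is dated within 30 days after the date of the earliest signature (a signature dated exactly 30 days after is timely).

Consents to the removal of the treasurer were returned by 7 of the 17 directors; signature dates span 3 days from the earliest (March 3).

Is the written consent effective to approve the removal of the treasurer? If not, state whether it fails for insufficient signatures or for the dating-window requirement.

Signatures required: a simple majority of 17 — a majority of 17 is 9, so 9 needed; 7 signed. Insufficient.
Dating window: the latest signature is 3 days after the earliest; the limit is 30 days. Within the window.

Not effective — insufficient signatures.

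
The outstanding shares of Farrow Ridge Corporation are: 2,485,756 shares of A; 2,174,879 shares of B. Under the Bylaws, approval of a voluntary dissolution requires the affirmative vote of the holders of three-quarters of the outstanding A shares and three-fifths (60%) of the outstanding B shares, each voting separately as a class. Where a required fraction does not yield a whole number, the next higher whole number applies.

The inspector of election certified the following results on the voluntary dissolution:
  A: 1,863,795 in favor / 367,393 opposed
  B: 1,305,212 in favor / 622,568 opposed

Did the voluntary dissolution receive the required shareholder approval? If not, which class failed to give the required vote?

A: 3/4 of 2485756 = 1864317; 1,864,317 required, 1,863,795 in favor — not approved.
B: 3/5 of 2174879 = 1304927.40, rounded up to 1304928; 1,304,928 required, 1,305,212 in favor — approved.

Not approved — the A shares did not give the required vote.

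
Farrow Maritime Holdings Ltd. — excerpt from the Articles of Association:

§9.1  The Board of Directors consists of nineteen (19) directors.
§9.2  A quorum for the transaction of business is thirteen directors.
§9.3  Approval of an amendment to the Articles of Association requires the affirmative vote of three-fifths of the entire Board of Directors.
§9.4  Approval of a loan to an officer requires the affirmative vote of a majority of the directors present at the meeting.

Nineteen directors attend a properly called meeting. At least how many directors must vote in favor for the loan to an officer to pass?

The loan to an officer requires a majority of the directors present (19).
A majority of 19 is 10.

10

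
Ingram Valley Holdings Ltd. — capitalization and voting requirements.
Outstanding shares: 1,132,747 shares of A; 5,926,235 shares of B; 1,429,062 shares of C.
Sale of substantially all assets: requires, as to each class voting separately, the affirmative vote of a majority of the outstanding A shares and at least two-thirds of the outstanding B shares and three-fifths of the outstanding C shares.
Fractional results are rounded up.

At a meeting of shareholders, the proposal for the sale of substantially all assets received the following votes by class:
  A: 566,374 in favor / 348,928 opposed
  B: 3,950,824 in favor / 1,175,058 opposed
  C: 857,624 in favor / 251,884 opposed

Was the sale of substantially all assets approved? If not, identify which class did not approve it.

A: a majority of 1132747 is 566374; 566,374 required, 566,374 in favor — approved.
B: 2/3 of 5926235 = 3950823.33, rounded up to 3950824; 3,950,824 required, 3,950,824 in favor — approved.
C: 3/5 of 1429062 = 857437.20, rounded up to 857438; 857,438 required, 857,624 in favor — approved.

Approved — every class gave the required vote.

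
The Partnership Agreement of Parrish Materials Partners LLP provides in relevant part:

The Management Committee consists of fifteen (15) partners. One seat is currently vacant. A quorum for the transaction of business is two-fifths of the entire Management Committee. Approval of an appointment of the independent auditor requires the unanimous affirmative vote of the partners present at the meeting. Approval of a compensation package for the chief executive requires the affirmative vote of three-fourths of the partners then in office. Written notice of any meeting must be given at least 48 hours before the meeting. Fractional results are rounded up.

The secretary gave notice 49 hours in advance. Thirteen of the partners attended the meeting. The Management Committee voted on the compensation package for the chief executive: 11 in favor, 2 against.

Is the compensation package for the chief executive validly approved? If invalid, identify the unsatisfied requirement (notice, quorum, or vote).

Valid — all requirements satisfied.

Notice: 49 hours given; 48 required (49 ≥ 48). Satisfied.
Quorum: 13 present; quorum is 6. Satisfied.
Vote: the compensation package for the chief executive requires three-fourths of the partners then in office (14). 3/4 of 14 = 10.50, rounded up to 11, so 11 affirmative votes are needed; 11 voted in favor. Satisfied.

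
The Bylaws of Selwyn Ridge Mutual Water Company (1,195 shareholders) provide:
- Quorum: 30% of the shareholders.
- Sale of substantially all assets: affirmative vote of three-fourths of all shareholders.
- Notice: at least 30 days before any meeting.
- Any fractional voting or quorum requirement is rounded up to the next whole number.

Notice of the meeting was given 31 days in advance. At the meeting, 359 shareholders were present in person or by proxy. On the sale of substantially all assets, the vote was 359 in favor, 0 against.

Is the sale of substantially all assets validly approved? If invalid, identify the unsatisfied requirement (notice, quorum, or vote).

Invalid — vote requirement not satisfied.

Notice: 31 days given; 30 required. Satisfied.
Quorum: 30% of 1,195 = 358.50, rounded up to 359; 359 present. Satisfied.
Vote: requires three-fourths of all shareholders (1,195); 3/4 of 1195 = 896.25, rounded up to 897, so 897 needed; 359 in favor. Not satisfied.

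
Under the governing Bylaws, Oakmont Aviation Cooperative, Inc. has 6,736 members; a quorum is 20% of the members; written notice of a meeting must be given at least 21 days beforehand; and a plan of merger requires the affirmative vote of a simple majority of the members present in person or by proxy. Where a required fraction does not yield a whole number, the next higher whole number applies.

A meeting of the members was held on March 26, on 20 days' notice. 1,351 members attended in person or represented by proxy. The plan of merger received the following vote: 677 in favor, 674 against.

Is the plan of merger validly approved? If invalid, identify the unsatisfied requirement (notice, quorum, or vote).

Invalid — notice requirement not satisfied.

Notice: 20 days given; 21 required. Not satisfied.
Quorum: 20% of 6,736 = 1,347.20, rounded up to 1,348; 1,351 present. Satisfied.
Vote: requires a majority of those present (1,351); a majority of 1351 is 676, so 676 needed; 677 in favor. Satisfied.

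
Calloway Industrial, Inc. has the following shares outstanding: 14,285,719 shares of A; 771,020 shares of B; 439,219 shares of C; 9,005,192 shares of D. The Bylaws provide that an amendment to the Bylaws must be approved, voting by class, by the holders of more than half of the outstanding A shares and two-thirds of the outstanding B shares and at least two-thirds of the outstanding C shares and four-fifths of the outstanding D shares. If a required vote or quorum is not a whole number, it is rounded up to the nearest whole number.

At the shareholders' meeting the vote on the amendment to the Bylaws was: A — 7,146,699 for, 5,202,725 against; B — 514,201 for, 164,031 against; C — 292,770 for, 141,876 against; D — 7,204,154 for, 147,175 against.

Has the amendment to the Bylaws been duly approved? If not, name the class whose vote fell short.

Not approved — the C shares did not give the required vote.

A: a majority of 14285719 is 7142860; 7,142,860 required, 7,146,699 in favor — approved.
B: 2/3 of 771020 = 514013.33, rounded up to 514014; 514,014 required, 514,201 in favor — approved.
C: 2/3 of 439219 = 292812.67, rounded up to 292813; 292,813 required, 292,770 in favor — not approved.
D: 4/5 of 9005192 = 7204153.60, rounded up to 7204154; 7,204,154 required, 7,204,154 in favor — approved.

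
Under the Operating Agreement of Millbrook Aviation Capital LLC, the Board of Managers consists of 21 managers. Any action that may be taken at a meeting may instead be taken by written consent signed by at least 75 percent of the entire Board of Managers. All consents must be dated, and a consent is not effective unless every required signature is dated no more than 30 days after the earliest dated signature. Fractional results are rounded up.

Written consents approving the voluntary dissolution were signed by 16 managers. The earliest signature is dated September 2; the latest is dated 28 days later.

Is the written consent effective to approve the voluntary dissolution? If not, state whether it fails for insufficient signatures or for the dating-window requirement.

Effective — both the signature and dating-window requirements are satisfied.

Signatures required: at least 75 percent of 21 — 3/4 of 21 = 15.75, rounded up to 16, so 16 needed; 16 signed. Sufficient.
Dating window: the latest signature is 28 days after the earliest; the limit is 30 days. Within the window.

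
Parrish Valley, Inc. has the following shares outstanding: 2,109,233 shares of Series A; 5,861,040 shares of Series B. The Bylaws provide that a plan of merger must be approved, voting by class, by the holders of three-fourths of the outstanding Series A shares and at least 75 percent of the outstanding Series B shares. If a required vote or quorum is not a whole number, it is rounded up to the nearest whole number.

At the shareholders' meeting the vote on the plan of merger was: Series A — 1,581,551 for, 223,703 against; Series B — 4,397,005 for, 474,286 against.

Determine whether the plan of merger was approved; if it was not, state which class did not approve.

Series A: 3/4 of 2109233 = 1581924.75, rounded up to 1581925; 1,581,925 required, 1,581,551 in favor — not approved.
Series B: 3/4 of 5861040 = 4395780; 4,395,780 required, 4,397,005 in favor — approved.

Not approved — the Series A shares did not give the required vote.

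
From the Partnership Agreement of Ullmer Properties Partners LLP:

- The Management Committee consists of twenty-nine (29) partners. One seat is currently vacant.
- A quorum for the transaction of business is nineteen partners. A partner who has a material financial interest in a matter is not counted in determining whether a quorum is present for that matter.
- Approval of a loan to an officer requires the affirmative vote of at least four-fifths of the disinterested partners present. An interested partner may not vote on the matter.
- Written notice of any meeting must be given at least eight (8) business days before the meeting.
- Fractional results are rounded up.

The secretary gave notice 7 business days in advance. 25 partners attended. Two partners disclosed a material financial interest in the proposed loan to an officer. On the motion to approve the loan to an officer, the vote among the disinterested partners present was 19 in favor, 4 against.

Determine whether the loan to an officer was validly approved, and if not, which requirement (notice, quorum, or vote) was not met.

Notice: 7 business days given; 8 required (7 < 8). Not satisfied.
Quorum: 25 present, but the 2 interested partners do not count, leaving 23. Quorum is 19. Satisfied.
Vote: the loan to an officer requires four-fifths of the disinterested partners present (25 − 2 = 23). 4/5 of 23 = 18.40, rounded up to 19, so 19 affirmative votes are needed; 19 voted in favor. Satisfied.

Invalid — notice requirement not satisfied.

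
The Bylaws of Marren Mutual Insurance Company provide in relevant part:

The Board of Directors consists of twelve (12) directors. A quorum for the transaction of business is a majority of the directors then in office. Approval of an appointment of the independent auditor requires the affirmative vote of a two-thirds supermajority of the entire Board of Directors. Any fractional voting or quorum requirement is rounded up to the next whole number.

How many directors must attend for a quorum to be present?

A majority of 12 is 7.

7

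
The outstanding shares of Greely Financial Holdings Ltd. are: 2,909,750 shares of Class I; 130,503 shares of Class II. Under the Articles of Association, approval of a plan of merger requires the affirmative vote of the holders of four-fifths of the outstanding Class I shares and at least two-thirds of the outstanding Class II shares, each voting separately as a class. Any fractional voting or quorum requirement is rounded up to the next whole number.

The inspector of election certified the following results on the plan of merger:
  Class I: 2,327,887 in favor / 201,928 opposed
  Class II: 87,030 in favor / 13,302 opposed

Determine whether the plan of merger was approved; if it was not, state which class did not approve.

Approved — every class gave the required vote.

Class I: 4/5 of 2909750 = 2327800; 2,327,800 required, 2,327,887 in favor — approved.
Class II: 2/3 of 130503 = 87002; 87,002 required, 87,030 in favor — approved.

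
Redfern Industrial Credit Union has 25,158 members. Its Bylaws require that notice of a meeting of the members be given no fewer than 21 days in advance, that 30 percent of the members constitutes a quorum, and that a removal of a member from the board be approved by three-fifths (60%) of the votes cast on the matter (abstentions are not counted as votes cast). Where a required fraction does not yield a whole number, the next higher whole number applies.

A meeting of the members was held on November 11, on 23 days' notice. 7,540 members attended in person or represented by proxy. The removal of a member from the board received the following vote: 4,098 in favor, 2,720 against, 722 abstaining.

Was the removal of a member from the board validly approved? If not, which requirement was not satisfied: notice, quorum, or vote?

Invalid — quorum requirement not satisfied.

Notice: 23 days given; 21 required. Satisfied.
Quorum: 30% of 25,158 = 7,547.40, rounded up to 7,548; 7,540 present. Not satisfied.
Vote: requires three-fifths of the votes cast (7,540 − 722 abstaining = 6,818); 3/5 of 6818 = 4090.80, rounded up to 4091, so 4,091 needed; 4,098 in favor. Satisfied.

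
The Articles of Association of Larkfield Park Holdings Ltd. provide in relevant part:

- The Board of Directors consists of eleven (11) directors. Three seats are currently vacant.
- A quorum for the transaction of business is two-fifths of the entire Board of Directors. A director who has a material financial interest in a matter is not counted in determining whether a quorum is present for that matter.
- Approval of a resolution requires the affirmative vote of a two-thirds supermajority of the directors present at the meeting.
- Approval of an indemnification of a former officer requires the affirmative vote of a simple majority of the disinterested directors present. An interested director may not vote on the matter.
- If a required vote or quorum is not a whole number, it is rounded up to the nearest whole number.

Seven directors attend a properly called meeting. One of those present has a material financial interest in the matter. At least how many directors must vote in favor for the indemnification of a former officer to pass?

The indemnification of a former officer requires a majority of the disinterested directors present (7 − 1 = 6).
A majority of 6 is 4.

4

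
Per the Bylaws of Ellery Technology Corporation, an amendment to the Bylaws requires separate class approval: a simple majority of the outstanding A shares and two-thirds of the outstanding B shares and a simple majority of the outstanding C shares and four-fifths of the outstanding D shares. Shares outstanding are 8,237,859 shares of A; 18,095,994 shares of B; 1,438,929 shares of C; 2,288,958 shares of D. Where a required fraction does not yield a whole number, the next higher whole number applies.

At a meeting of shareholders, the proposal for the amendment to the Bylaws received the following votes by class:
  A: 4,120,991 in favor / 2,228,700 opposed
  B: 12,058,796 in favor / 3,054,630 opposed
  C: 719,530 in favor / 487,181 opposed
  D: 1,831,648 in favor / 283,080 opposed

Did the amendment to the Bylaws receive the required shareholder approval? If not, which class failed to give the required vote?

Not approved — the B shares did not give the required vote.

A: a majority of 8237859 is 4118930; 4,118,930 required, 4,120,991 in favor — approved.
B: 2/3 of 18095994 = 12063996; 12,063,996 required, 12,058,796 in favor — not approved.
C: a majority of 1438929 is 719465; 719,465 required, 719,530 in favor — approved.
D: 4/5 of 2288958 = 1831166.40, rounded up to 1831167; 1,831,167 required, 1,831,648 in favor — approved.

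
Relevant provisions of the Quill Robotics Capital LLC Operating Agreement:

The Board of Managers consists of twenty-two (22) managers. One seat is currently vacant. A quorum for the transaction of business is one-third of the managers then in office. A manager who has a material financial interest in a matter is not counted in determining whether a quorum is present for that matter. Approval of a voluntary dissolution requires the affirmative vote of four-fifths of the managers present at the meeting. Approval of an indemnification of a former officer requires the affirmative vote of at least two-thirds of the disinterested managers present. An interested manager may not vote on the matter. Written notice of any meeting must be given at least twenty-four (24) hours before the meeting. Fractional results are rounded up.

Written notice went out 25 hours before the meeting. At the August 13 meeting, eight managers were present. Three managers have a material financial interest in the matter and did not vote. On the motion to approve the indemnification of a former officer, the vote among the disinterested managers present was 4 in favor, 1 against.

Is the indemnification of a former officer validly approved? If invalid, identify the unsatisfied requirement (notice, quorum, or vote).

Invalid — quorum requirement not satisfied.

Notice: 25 hours given; 24 required (25 ≥ 24). Satisfied.
Quorum: 8 present, but the 3 interested managers do not count, leaving 5. Quorum is 7. Not satisfied.
Vote: the indemnification of a former officer requires two-thirds of the disinterested managers present (8 − 3 = 5). 2/3 of 5 = 3.33, rounded up to 4, so 4 affirmative votes are needed; 4 voted in favor. Satisfied. (Moot — without a quorum no business can be validly transacted.)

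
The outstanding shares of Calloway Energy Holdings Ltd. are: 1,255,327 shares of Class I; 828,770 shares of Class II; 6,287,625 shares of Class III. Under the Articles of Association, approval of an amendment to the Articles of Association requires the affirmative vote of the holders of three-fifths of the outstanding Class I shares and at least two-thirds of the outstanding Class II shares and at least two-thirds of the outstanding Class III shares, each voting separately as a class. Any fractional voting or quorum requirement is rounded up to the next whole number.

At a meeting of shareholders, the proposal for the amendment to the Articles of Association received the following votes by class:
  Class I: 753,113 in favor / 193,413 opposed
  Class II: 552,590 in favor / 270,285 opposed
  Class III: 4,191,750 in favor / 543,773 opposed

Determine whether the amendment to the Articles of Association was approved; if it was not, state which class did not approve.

Not approved — the Class I shares did not give the required vote.

Class I: 3/5 of 1255327 = 753196.20, rounded up to 753197; 753,197 required, 753,113 in favor — not approved.
Class II: 2/3 of 828770 = 552513.33, rounded up to 552514; 552,514 required, 552,590 in favor — approved.
Class III: 2/3 of 6287625 = 4191750; 4,191,750 required, 4,191,750 in favor — approved.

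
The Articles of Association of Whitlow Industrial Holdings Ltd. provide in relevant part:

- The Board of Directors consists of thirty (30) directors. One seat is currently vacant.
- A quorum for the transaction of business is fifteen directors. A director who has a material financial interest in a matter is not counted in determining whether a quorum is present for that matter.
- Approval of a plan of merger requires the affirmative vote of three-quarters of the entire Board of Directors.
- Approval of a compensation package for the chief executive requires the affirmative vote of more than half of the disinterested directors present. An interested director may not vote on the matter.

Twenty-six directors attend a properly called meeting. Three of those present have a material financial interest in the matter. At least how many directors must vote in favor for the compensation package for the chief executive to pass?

12

The compensation package for the chief executive requires a majority of the disinterested directors present (26 − 3 = 23).
A majority of 23 is 12.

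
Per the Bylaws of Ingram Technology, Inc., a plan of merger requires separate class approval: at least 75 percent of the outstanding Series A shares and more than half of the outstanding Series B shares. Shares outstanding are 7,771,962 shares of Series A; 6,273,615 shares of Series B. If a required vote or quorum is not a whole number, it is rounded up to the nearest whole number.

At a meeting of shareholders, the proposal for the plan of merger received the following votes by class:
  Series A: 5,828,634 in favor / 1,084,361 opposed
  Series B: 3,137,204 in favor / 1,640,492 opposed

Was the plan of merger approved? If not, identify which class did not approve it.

Series A: 3/4 of 7771962 = 5828971.50, rounded up to 5828972; 5,828,972 required, 5,828,634 in favor — not approved.
Series B: a majority of 6273615 is 3136808; 3,136,808 required, 3,137,204 in favor — approved.

Not approved — the Series A shares did not give the required vote.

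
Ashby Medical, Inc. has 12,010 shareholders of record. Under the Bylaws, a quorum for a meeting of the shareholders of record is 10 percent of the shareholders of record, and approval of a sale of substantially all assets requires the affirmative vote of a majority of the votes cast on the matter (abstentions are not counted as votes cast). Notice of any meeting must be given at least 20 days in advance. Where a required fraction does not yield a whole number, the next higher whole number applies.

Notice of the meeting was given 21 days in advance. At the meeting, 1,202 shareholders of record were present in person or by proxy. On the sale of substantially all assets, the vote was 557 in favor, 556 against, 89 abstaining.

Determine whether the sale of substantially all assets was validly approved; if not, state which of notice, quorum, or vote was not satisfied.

Notice: 21 days given; 20 required. Satisfied.
Quorum: 10% of 12,010 = 1,201; 1,202 present. Satisfied.
Vote: requires a majority of the votes cast (1,202 − 89 abstaining = 1,113); a majority of 1113 is 557, so 557 needed; 557 in favor. Satisfied.

Valid — all requirements satisfied.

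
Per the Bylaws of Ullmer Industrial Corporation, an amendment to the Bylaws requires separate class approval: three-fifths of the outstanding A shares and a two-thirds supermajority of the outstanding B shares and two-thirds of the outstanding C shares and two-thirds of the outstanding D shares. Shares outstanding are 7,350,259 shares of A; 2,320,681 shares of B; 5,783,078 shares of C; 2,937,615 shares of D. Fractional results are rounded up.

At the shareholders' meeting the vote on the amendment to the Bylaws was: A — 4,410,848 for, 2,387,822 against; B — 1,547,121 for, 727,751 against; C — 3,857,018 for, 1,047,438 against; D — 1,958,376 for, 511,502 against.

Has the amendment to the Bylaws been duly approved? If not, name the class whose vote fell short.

Not approved — the D shares did not give the required vote.

A: 3/5 of 7350259 = 4410155.40, rounded up to 4410156; 4,410,156 required, 4,410,848 in favor — approved.
B: 2/3 of 2320681 = 1547120.67, rounded up to 1547121; 1,547,121 required, 1,547,121 in favor — approved.
C: 2/3 of 5783078 = 3855385.33, rounded up to 3855386; 3,855,386 required, 3,857,018 in favor — approved.
D: 2/3 of 2937615 = 1958410; 1,958,410 required, 1,958,376 in favor — not approved.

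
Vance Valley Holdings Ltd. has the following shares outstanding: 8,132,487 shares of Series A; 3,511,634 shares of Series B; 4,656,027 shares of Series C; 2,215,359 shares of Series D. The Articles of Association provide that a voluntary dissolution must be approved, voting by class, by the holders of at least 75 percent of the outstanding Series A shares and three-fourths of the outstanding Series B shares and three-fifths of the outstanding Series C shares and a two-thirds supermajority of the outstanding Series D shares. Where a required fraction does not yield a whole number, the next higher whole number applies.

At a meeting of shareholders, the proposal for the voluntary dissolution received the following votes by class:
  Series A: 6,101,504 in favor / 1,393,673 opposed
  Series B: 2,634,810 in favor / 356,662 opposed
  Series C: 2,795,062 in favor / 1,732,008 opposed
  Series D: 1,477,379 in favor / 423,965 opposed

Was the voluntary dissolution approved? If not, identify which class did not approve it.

Series A: 3/4 of 8132487 = 6099365.25, rounded up to 6099366; 6,099,366 required, 6,101,504 in favor — approved.
Series B: 3/4 of 3511634 = 2633725.50, rounded up to 2633726; 2,633,726 required, 2,634,810 in favor — approved.
Series C: 3/5 of 4656027 = 2793616.20, rounded up to 2793617; 2,793,617 required, 2,795,062 in favor — approved.
Series D: 2/3 of 2215359 = 1476906; 1,476,906 required, 1,477,379 in favor — approved.

Approved — every class gave the required vote.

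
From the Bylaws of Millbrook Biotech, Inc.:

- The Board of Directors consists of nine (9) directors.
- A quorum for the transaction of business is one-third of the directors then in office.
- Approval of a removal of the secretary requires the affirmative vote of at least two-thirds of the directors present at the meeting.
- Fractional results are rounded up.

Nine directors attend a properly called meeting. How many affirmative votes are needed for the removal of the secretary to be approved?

6

The removal of the secretary requires two-thirds of the directors present (9).
2/3 of 9 = 6.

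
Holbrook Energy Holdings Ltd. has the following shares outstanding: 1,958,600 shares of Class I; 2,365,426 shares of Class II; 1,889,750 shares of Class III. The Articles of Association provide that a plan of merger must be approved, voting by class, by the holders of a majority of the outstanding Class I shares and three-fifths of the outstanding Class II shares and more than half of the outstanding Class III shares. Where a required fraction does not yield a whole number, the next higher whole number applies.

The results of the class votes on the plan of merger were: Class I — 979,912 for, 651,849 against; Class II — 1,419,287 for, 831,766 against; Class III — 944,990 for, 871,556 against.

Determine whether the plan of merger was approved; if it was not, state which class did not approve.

Class I: a majority of 1958600 is 979301; 979,301 required, 979,912 in favor — approved.
Class II: 3/5 of 2365426 = 1419255.60, rounded up to 1419256; 1,419,256 required, 1,419,287 in favor — approved.
Class III: a majority of 1889750 is 944876; 944,876 required, 944,990 in favor — approved.

Approved — every class gave the required vote.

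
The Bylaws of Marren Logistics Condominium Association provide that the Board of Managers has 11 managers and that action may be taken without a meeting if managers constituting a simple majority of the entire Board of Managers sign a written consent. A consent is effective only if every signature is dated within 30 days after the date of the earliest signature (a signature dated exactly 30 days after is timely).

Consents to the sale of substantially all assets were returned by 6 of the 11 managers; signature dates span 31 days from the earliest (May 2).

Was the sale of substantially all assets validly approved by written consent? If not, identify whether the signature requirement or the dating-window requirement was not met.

Not effective — dating-window requirement not satisfied.

Signatures required: a simple majority of 11 — a majority of 11 is 6, so 6 needed; 6 signed. Sufficient.
Dating window: the latest signature is 31 days after the earliest; the limit is 30 days. Outside the window.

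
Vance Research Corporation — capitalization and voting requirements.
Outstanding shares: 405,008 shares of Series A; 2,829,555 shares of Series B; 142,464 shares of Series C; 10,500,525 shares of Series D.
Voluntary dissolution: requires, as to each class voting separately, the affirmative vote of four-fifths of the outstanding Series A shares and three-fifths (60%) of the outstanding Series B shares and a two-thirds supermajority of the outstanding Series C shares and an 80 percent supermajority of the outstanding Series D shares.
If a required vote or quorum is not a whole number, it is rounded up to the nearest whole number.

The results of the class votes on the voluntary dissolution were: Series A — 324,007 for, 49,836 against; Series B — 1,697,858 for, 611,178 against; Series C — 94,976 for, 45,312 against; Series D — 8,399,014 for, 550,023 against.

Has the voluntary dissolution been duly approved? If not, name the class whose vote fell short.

Series A: 4/5 of 405008 = 324006.40, rounded up to 324007; 324,007 required, 324,007 in favor — approved.
Series B: 3/5 of 2829555 = 1697733; 1,697,733 required, 1,697,858 in favor — approved.
Series C: 2/3 of 142464 = 94976; 94,976 required, 94,976 in favor — approved.
Series D: 4/5 of 10500525 = 8400420; 8,400,420 required, 8,399,014 in favor — not approved.

Not approved — the Series D shares did not give the required vote.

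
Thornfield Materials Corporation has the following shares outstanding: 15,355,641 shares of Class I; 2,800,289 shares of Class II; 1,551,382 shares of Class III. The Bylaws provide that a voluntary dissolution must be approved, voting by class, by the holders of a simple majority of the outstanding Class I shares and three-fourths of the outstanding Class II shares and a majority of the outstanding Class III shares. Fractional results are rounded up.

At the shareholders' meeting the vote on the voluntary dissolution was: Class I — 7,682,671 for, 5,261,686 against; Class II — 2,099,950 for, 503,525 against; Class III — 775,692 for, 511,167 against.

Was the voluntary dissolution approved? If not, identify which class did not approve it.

Not approved — the Class II shares did not give the required vote.

Class I: a majority of 15355641 is 7677821; 7,677,821 required, 7,682,671 in favor — approved.
Class II: 3/4 of 2800289 = 2100216.75, rounded up to 2100217; 2,100,217 required, 2,099,950 in favor — not approved.
Class III: a majority of 1551382 is 775692; 775,692 required, 775,692 in favor — approved.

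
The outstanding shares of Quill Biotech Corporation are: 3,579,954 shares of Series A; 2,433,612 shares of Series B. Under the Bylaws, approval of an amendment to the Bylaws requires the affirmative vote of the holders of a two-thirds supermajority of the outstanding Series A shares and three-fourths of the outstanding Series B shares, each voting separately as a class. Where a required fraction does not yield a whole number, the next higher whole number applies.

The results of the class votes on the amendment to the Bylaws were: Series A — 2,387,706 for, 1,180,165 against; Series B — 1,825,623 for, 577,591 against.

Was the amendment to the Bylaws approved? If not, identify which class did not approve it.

Series A: 2/3 of 3579954 = 2386636; 2,386,636 required, 2,387,706 in favor — approved.
Series B: 3/4 of 2433612 = 1825209; 1,825,209 required, 1,825,623 in favor — approved.

Approved — every class gave the required vote.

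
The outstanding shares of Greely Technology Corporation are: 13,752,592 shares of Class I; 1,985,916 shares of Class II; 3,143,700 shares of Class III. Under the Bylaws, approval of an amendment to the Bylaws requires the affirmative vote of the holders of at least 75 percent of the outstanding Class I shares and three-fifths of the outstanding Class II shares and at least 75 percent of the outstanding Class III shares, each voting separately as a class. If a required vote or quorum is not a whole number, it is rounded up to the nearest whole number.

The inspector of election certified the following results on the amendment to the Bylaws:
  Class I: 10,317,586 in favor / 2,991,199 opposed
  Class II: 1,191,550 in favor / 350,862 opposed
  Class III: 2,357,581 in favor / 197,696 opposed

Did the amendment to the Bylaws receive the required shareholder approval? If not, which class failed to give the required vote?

Not approved — the Class III shares did not give the required vote.

Class I: 3/4 of 13752592 = 10314444; 10,314,444 required, 10,317,586 in favor — approved.
Class II: 3/5 of 1985916 = 1191549.60, rounded up to 1191550; 1,191,550 required, 1,191,550 in favor — approved.
Class III: 3/4 of 3143700 = 2357775; 2,357,775 required, 2,357,581 in favor — not approved.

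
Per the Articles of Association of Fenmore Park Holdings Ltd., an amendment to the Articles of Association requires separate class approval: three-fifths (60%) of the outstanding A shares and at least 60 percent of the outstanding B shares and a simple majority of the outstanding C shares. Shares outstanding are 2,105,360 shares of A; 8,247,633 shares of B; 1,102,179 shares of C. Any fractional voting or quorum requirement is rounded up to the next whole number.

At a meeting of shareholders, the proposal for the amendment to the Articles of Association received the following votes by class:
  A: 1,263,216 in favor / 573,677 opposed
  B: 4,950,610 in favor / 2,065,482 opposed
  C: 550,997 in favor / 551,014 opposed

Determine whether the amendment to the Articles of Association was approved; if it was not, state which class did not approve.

Not approved — the C shares did not give the required vote.

A: 3/5 of 2105360 = 1263216; 1,263,216 required, 1,263,216 in favor — approved.
B: 3/5 of 8247633 = 4948579.80, rounded up to 4948580; 4,948,580 required, 4,950,610 in favor — approved.
C: a majority of 1102179 is 551090; 551,090 required, 550,997 in favor — not approved.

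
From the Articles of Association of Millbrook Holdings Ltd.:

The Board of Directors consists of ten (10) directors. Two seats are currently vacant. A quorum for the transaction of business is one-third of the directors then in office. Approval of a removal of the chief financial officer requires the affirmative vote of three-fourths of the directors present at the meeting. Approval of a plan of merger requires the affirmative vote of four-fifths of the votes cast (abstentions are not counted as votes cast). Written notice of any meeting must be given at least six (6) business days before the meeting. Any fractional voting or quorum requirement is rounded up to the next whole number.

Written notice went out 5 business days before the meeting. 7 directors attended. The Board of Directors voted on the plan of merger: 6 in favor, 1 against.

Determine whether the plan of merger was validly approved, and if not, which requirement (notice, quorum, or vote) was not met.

Notice: 5 business days given; 6 required (5 < 6). Not satisfied.
Quorum: 7 present; quorum is 3. Satisfied.
Vote: the plan of merger requires four-fifths of the votes cast (7). 4/5 of 7 = 5.60, rounded up to 6, so 6 affirmative votes are needed; 6 voted in favor. Satisfied.

Invalid — notice requirement not satisfied.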